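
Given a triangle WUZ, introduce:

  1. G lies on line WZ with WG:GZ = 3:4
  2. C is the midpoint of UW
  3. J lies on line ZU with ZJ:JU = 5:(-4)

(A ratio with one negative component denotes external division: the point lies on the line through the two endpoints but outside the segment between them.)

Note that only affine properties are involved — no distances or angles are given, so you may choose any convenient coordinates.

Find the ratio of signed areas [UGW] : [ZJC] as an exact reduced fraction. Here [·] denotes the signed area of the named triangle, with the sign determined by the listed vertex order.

Set W = (0, 0), U = (1, 0), Z = (0, 1); any affine frame gives the same invariant.
1. G lies on line WZ with WG:GZ = 3:4 ⇒ G = (0, 3/7)
2. C is the midpoint of UW ⇒ C = (1/2, 0)
3. J lies on line ZU with ZJ:JU = 5:(-4) ⇒ J = (5, -4)
2·[UGW] = 3/7, 2·[ZJC] = -5/2
[UGW]:[ZJC] = 3/7:-5/2 = -6/35

[UGW]:[ZJC] = -6/35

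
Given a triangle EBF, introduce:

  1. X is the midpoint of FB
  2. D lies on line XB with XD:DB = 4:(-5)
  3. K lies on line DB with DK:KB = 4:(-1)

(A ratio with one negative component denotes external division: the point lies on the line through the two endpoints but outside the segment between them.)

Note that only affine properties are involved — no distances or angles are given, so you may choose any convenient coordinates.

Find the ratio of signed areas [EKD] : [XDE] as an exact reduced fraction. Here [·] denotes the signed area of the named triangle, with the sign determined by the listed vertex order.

[EKD]:[XDE] = 5/3

Choose coordinates E = (0, 0), B = (1, 0), F = (0, 1).
1. X is the midpoint of FB ⇒ X = (1/2, 1/2)
2. D lies on line XB with XD:DB = 4:(-5) ⇒ D = (-3/2, 5/2)
3. K lies on line DB with DK:KB = 4:(-1) ⇒ K = (11/6, -5/6)
2·[EKD] = 10/3, 2·[XDE] = 2
[EKD]:[XDE] = 10/3:2 = 5/3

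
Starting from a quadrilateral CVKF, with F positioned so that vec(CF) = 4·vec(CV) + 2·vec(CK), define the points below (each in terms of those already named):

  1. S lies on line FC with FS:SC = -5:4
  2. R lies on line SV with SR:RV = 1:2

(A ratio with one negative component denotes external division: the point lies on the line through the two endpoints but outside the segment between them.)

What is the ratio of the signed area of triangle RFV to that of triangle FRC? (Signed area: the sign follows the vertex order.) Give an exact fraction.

[RFV]:[FRC] = 10

Set C = (0, 0), V = (1, 0), K = (0, 1), F = (4, 2); any affine frame gives the same invariant.
1. S lies on line FC with FS:SC = -5:4 ⇒ S = (-16, -8)
2. R lies on line SV with SR:RV = 1:2 ⇒ R = (-31/3, -16/3)
2·[RFV] = -20/3, 2·[FRC] = -2/3
[RFV]:[FRC] = -20/3:-2/3 = 10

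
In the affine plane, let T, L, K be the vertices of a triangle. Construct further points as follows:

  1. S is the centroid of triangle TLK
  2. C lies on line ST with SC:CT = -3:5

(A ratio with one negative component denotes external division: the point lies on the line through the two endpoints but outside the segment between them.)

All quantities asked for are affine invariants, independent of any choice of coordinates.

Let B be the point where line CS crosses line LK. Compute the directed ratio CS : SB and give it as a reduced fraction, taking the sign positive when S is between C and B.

CS:SB = -3

Choose coordinates T = (0, 0), L = (1, 0), K = (0, 1).
1. S is the centroid of triangle TLK ⇒ S = (1/3, 1/3)
2. C lies on line ST with SC:CT = -3:5 ⇒ C = (5/6, 5/6)
line CS meets LK at B = (1/2, 1/2)
S = C + t·(B−C) with t = 3/2, so CS:SB = 3/2:-1/2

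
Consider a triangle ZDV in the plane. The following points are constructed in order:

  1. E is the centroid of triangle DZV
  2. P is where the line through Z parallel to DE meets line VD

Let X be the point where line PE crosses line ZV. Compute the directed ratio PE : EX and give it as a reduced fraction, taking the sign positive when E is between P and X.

Work in coordinates with Z = (0, 0), D = (1, 0), V = (0, 1).
1. E is the centroid of triangle DZV ⇒ E = (1/3, 1/3)
2. P is where the line through Z parallel to DE meets line VD ⇒ P = (2, -1)
line PE meets ZV at X = (0, 3/5)
E = P + t·(X−P) with t = 5/6, so PE:EX = 5/6:1/6

PE:EX = 5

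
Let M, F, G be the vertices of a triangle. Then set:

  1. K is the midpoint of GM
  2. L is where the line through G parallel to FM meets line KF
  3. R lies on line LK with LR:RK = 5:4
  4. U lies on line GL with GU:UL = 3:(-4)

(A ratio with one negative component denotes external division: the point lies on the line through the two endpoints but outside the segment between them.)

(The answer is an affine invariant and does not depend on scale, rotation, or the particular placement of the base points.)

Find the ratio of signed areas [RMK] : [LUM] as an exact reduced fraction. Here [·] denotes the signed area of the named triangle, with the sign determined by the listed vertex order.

Choose coordinates M = (0, 0), F = (1, 0), G = (0, 1).
1. K is the midpoint of GM ⇒ K = (0, 1/2)
2. L is where the line through G parallel to FM meets line KF ⇒ L = (-1, 1)
3. R lies on line LK with LR:RK = 5:4 ⇒ R = (-4/9, 13/18)
4. U lies on line GL with GU:UL = 3:(-4) ⇒ U = (3, 1)
2·[RMK] = 2/9, 2·[LUM] = -4
[RMK]:[LUM] = 2/9:-4 = -1/18

[RMK]:[LUM] = -1/18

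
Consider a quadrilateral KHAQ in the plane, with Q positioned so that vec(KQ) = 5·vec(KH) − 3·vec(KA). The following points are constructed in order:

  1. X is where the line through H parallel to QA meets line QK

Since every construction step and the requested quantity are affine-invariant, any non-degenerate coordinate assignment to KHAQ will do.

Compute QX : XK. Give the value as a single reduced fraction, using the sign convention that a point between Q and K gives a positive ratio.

Set K = (0, 0), H = (1, 0), A = (0, 1), Q = (5, -3); any affine frame gives the same invariant.
1. X is where the line through H parallel to QA meets line QK ⇒ X = (4, -12/5)
X = Q + t·(K−Q) with t = 1/5, so QX:XK = t:(1−t) = 1/5:4/5

QX:XK = 1/4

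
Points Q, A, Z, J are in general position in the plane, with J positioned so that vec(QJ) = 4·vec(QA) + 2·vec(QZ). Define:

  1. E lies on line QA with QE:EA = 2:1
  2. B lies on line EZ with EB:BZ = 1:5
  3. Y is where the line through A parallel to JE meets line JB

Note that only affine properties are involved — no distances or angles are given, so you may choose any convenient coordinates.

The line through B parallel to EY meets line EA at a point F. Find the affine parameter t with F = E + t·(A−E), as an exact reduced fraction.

Set Q = (0, 0), A = (1, 0), Z = (0, 1), J = (4, 2); any affine frame gives the same invariant.
1. E lies on line QA with QE:EA = 2:1 ⇒ E = (2/3, 0)
2. B lies on line EZ with EB:BZ = 1:5 ⇒ B = (5/9, 1/6)
3. Y is where the line through A parallel to JE meets line JB ⇒ Y = (146/21, 25/7)
through B parallel to EY: direction (44/7, 25/7); meets EA at F = (59/225, 0)
F = E + t·(A−E) with t = -91/75

t = -91/75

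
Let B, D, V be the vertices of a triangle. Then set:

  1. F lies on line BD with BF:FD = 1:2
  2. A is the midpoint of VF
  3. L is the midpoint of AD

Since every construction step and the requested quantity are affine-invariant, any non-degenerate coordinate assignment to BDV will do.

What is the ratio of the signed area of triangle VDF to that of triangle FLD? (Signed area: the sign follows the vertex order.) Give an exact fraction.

[VDF]:[FLD] = 4

Choose coordinates B = (0, 0), D = (1, 0), V = (0, 1).
1. F lies on line BD with BF:FD = 1:2 ⇒ F = (1/3, 0)
2. A is the midpoint of VF ⇒ A = (1/6, 1/2)
3. L is the midpoint of AD ⇒ L = (7/12, 1/4)
2·[VDF] = -2/3, 2·[FLD] = -1/6
[VDF]:[FLD] = -2/3:-1/6 = 4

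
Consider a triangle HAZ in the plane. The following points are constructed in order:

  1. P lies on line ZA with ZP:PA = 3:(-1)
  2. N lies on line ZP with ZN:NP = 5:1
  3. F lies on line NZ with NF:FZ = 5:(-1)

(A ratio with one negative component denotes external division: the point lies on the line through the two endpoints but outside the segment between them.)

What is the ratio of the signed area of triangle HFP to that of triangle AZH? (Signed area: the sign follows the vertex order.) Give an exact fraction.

Set H = (0, 0), A = (1, 0), Z = (0, 1); any affine frame gives the same invariant.
1. P lies on line ZA with ZP:PA = 3:(-1) ⇒ P = (3/2, -1/2)
2. N lies on line ZP with ZN:NP = 5:1 ⇒ N = (5/4, -1/4)
3. F lies on line NZ with NF:FZ = 5:(-1) ⇒ F = (-5/16, 21/16)
2·[HFP] = -29/16, 2·[AZH] = 1
[HFP]:[AZH] = -29/16:1 = -29/16

[HFP]:[AZH] = -29/16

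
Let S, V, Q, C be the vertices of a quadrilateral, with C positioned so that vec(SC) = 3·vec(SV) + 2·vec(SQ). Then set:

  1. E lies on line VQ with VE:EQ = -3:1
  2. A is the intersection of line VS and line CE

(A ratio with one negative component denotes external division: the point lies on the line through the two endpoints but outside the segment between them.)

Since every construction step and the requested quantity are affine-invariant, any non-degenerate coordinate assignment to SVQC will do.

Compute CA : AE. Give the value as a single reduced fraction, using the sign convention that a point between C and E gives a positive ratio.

CA:AE = -4/3

Assign S = (0, 0), V = (1, 0), Q = (0, 1), C = (3, 2) — the answer is frame-independent, so this choice is without loss of generality.
1. E lies on line VQ with VE:EQ = -3:1 ⇒ E = (-1/2, 3/2)
2. A is the intersection of line VS and line CE ⇒ A = (-11, 0)
A = C + t·(E−C) with t = 4, so CA:AE = t:(1−t) = 4:-3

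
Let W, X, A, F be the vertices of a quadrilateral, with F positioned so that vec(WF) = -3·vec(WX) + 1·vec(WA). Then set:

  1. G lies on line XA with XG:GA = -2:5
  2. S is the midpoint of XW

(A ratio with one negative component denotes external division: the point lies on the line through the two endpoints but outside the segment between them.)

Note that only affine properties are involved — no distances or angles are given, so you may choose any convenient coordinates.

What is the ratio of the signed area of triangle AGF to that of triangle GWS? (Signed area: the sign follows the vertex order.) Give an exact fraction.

[AGF]:[GWS] = 15

Set W = (0, 0), X = (1, 0), A = (0, 1), F = (-3, 1); any affine frame gives the same invariant.
1. G lies on line XA with XG:GA = -2:5 ⇒ G = (5/3, -2/3)
2. S is the midpoint of XW ⇒ S = (1/2, 0)
2·[AGF] = -5, 2·[GWS] = -1/3
[AGF]:[GWS] = -5:-1/3 = 15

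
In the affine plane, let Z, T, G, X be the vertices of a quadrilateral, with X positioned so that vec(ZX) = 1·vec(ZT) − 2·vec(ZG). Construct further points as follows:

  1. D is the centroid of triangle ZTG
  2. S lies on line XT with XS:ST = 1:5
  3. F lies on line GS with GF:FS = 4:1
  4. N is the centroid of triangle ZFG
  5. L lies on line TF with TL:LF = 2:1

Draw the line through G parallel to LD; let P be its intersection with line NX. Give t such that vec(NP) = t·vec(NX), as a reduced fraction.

Assign Z = (0, 0), T = (1, 0), G = (0, 1), X = (1, -2) — the answer is frame-independent, so this choice is without loss of generality.
1. D is the centroid of triangle ZTG ⇒ D = (1/3, 1/3)
2. S lies on line XT with XS:ST = 1:5 ⇒ S = (1, -5/3)
3. F lies on line GS with GF:FS = 4:1 ⇒ F = (4/5, -17/15)
4. N is the centroid of triangle ZFG ⇒ N = (4/15, -2/45)
5. L lies on line TF with TL:LF = 2:1 ⇒ L = (13/15, -34/45)
through G parallel to LD: direction (-8/15, 49/45); meets NX at P = (-8/15, 94/45)
P = N + t·(X−N) with t = -12/11

t = -12/11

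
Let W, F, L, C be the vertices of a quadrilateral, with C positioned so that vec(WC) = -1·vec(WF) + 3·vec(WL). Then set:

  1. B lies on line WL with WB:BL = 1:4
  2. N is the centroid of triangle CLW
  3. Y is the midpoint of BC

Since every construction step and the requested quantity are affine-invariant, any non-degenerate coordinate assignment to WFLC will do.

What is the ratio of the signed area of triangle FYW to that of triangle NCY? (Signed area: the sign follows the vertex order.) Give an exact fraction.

[FYW]:[NCY] = 16

Set W = (0, 0), F = (1, 0), L = (0, 1), C = (-1, 3); any affine frame gives the same invariant.
1. B lies on line WL with WB:BL = 1:4 ⇒ B = (0, 1/5)
2. N is the centroid of triangle CLW ⇒ N = (-1/3, 4/3)
3. Y is the midpoint of BC ⇒ Y = (-1/2, 8/5)
2·[FYW] = 8/5, 2·[NCY] = 1/10
[FYW]:[NCY] = 8/5:1/10 = 16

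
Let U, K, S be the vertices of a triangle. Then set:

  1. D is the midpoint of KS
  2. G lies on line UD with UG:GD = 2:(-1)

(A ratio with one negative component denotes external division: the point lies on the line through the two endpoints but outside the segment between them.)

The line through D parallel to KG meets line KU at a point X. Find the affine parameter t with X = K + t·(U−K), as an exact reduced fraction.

Set U = (0, 0), K = (1, 0), S = (0, 1); any affine frame gives the same invariant.
1. D is the midpoint of KS ⇒ D = (1/2, 1/2)
2. G lies on line UD with UG:GD = 2:(-1) ⇒ G = (1, 1)
through D parallel to KG: direction (0, 1); meets KU at X = (1/2, 0)
X = K + t·(U−K) with t = 1/2

t = 1/2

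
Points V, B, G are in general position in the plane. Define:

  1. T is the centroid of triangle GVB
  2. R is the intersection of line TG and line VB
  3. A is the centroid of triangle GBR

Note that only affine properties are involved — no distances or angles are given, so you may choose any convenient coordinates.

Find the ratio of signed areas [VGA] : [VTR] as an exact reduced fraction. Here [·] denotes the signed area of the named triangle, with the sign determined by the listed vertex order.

Assign V = (0, 0), B = (1, 0), G = (0, 1) — the answer is frame-independent, so this choice is without loss of generality.
1. T is the centroid of triangle GVB ⇒ T = (1/3, 1/3)
2. R is the intersection of line TG and line VB ⇒ R = (1/2, 0)
3. A is the centroid of triangle GBR ⇒ A = (1/2, 1/3)
2·[VGA] = -1/2, 2·[VTR] = -1/6
[VGA]:[VTR] = -1/2:-1/6 = 3

[VGA]:[VTR] = 3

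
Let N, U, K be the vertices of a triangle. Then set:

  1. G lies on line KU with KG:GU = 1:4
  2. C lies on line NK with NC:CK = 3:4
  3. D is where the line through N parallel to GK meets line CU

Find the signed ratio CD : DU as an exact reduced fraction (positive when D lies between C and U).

Work in coordinates with N = (0, 0), U = (1, 0), K = (0, 1).
1. G lies on line KU with KG:GU = 1:4 ⇒ G = (1/5, 4/5)
2. C lies on line NK with NC:CK = 3:4 ⇒ C = (0, 3/7)
3. D is where the line through N parallel to GK meets line CU ⇒ D = (-3/4, 3/4)
D = C + t·(U−C) with t = -3/4, so CD:DU = t:(1−t) = -3/4:7/4

CD:DU = -3/7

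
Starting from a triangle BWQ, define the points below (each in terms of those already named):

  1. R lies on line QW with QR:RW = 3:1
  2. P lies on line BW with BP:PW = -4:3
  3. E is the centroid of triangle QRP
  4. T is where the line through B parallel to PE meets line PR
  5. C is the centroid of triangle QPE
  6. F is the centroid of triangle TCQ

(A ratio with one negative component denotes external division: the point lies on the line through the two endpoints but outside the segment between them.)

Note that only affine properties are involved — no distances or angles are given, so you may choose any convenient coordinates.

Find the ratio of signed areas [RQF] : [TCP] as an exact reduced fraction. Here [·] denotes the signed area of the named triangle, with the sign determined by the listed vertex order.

[RQF]:[TCP] = -21/80

Set B = (0, 0), W = (1, 0), Q = (0, 1); any affine frame gives the same invariant.
1. R lies on line QW with QR:RW = 3:1 ⇒ R = (3/4, 1/4)
2. P lies on line BW with BP:PW = -4:3 ⇒ P = (4, 0)
3. E is the centroid of triangle QRP ⇒ E = (19/12, 5/12)
4. T is where the line through B parallel to PE meets line PR ⇒ T = (-29/9, 5/9)
5. C is the centroid of triangle QPE ⇒ C = (67/36, 17/36)
6. F is the centroid of triangle TCQ ⇒ F = (-49/108, 73/108)
2·[RQF] = 7/12, 2·[TCP] = -20/9
[RQF]:[TCP] = 7/12:-20/9 = -21/80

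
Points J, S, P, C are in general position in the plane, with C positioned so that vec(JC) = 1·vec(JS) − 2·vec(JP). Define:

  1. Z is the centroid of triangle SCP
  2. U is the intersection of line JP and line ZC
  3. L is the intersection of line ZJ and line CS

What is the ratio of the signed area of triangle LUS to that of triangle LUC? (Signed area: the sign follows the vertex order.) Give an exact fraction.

[LUS]:[LUC] = -1/3

Work in coordinates with J = (0, 0), S = (1, 0), P = (0, 1), C = (1, -2).
1. Z is the centroid of triangle SCP ⇒ Z = (2/3, -1/3)
2. U is the intersection of line JP and line ZC ⇒ U = (0, 3)
3. L is the intersection of line ZJ and line CS ⇒ L = (1, -1/2)
2·[LUS] = -1/2, 2·[LUC] = 3/2
[LUS]:[LUC] = -1/2:3/2 = -1/3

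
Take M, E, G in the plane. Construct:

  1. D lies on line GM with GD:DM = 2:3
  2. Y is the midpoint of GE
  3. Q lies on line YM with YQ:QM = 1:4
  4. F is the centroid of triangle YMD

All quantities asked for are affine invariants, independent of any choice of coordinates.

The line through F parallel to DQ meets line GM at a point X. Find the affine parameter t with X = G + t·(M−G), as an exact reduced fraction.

Set M = (0, 0), E = (1, 0), G = (0, 1); any affine frame gives the same invariant.
1. D lies on line GM with GD:DM = 2:3 ⇒ D = (0, 3/5)
2. Y is the midpoint of GE ⇒ Y = (1/2, 1/2)
3. Q lies on line YM with YQ:QM = 1:4 ⇒ Q = (2/5, 2/5)
4. F is the centroid of triangle YMD ⇒ F = (1/6, 11/30)
through F parallel to DQ: direction (2/5, -1/5); meets GM at X = (0, 9/20)
X = G + t·(M−G) with t = 11/20

t = 11/20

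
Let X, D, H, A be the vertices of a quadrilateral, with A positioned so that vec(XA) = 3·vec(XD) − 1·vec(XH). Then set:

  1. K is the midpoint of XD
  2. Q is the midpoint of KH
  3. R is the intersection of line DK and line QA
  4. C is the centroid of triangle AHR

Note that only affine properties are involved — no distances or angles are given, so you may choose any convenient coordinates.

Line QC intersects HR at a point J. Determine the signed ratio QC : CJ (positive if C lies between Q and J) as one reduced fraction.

QC:CJ = -5/2

Work in coordinates with X = (0, 0), D = (1, 0), H = (0, 1), A = (3, -1).
1. K is the midpoint of XD ⇒ K = (1/2, 0)
2. Q is the midpoint of KH ⇒ Q = (1/4, 1/2)
3. R is the intersection of line DK and line QA ⇒ R = (7/6, 0)
4. C is the centroid of triangle AHR ⇒ C = (25/18, 0)
line QC meets HR at J = (14/15, 1/5)
C = Q + t·(J−Q) with t = 5/3, so QC:CJ = 5/3:-2/3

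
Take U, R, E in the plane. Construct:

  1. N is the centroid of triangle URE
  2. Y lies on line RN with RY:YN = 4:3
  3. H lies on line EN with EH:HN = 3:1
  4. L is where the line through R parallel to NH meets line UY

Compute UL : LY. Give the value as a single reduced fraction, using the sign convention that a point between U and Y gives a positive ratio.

Choose coordinates U = (0, 0), R = (1, 0), E = (0, 1).
1. N is the centroid of triangle URE ⇒ N = (1/3, 1/3)
2. Y lies on line RN with RY:YN = 4:3 ⇒ Y = (13/21, 4/21)
3. H lies on line EN with EH:HN = 3:1 ⇒ H = (1/4, 1/2)
4. L is where the line through R parallel to NH meets line UY ⇒ L = (13/15, 4/15)
L = U + t·(Y−U) with t = 7/5, so UL:LY = t:(1−t) = 7/5:-2/5

UL:LY = -7/2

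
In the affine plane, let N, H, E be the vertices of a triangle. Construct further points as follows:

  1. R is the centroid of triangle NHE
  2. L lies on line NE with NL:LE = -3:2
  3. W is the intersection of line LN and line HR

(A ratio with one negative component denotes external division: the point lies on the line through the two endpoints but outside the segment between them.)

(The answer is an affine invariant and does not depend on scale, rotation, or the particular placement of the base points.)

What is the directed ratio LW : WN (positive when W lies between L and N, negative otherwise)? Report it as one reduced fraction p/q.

Set N = (0, 0), H = (1, 0), E = (0, 1); any affine frame gives the same invariant.
1. R is the centroid of triangle NHE ⇒ R = (1/3, 1/3)
2. L lies on line NE with NL:LE = -3:2 ⇒ L = (0, 3)
3. W is the intersection of line LN and line HR ⇒ W = (0, 1/2)
W = L + t·(N−L) with t = 5/6, so LW:WN = t:(1−t) = 5/6:1/6

LW:WN = 5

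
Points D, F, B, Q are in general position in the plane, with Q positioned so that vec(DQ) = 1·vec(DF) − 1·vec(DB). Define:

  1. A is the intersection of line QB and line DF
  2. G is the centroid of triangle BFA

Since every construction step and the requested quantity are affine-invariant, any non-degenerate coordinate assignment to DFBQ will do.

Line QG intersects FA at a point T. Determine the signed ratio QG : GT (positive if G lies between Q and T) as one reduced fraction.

Set D = (0, 0), F = (1, 0), B = (0, 1), Q = (1, -1); any affine frame gives the same invariant.
1. A is the intersection of line QB and line DF ⇒ A = (1/2, 0)
2. G is the centroid of triangle BFA ⇒ G = (1/2, 1/3)
line QG meets FA at T = (5/8, 0)
G = Q + t·(T−Q) with t = 4/3, so QG:GT = 4/3:-1/3

QG:GT = -4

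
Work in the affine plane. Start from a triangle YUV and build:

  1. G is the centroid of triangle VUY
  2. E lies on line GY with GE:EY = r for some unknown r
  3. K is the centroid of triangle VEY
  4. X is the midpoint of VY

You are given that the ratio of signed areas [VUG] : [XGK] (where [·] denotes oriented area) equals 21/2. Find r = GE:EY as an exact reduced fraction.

r = 4/3

Choose coordinates Y = (0, 0), U = (1, 0), V = (0, 1).
1. G is the centroid of triangle VUY ⇒ G = (1/3, 1/3)
2. With GE:EY = r, write λ = r/(r+1) so E = G + λ·(Y−G); E is affine-linear in λ
3. K is the centroid of triangle VEY ⇒ K is an affine combination of earlier points and hence also affine-linear in λ
4. X is the midpoint of VY ⇒ X = (0, 1/2)
Every point depending on E is an affine combination of E and λ-independent points, so each such coordinate is linear in λ; the λ² term in each signed area is a multiple of (Y−G)×(Y−G) = 0, so 2·[VUG] and 2·[XGK] are each linear in λ. Evaluating at λ=0 and λ=1:
  2·[VUG] = -1/3,   2·[XGK] = -1/18·λ
So [VUG]:[XGK] = (-1/3) / (-1/18·λ). Setting this equal to 21/2:
  -1/3 = 21/2·(-1/18·λ)  ⇒  λ = 4/7
Then r = λ/(1−λ) = (4/7)/(3/7) = 4/3. Check: with r = 4/3, E = (1/7, 1/7) and [VUG]:[XGK] = 21/2 as required.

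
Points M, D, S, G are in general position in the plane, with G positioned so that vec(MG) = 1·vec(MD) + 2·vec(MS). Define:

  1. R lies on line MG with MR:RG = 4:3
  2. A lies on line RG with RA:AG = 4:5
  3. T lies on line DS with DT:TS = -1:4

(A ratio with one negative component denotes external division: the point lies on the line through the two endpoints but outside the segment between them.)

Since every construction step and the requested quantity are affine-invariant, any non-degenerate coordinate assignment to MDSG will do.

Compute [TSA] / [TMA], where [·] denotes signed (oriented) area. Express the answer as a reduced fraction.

[TSA]:[TMA] = 3/4

Work in coordinates with M = (0, 0), D = (1, 0), S = (0, 1), G = (1, 2).
1. R lies on line MG with MR:RG = 4:3 ⇒ R = (4/7, 8/7)
2. A lies on line RG with RA:AG = 4:5 ⇒ A = (16/21, 32/21)
3. T lies on line DS with DT:TS = -1:4 ⇒ T = (4/3, -1/3)
2·[TSA] = -12/7, 2·[TMA] = -16/7
[TSA]:[TMA] = -12/7:-16/7 = 3/4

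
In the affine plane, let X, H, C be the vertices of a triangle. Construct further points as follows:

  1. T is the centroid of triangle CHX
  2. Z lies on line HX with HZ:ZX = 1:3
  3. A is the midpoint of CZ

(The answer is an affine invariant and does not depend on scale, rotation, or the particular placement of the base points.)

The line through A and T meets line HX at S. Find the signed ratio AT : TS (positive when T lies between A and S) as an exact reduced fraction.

AT:TS = 1/2

Work in coordinates with X = (0, 0), H = (1, 0), C = (0, 1).
1. T is the centroid of triangle CHX ⇒ T = (1/3, 1/3)
2. Z lies on line HX with HZ:ZX = 1:3 ⇒ Z = (3/4, 0)
3. A is the midpoint of CZ ⇒ A = (3/8, 1/2)
line AT meets HX at S = (1/4, 0)
T = A + t·(S−A) with t = 1/3, so AT:TS = 1/3:2/3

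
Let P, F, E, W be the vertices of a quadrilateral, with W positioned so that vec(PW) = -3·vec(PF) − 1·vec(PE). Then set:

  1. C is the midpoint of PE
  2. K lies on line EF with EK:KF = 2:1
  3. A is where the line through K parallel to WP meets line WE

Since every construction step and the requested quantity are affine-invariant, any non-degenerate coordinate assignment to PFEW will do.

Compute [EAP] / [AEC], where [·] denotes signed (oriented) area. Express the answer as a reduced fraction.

[EAP]:[AEC] = -2

Set P = (0, 0), F = (1, 0), E = (0, 1), W = (-3, -1); any affine frame gives the same invariant.
1. C is the midpoint of PE ⇒ C = (0, 1/2)
2. K lies on line EF with EK:KF = 2:1 ⇒ K = (2/3, 1/3)
3. A is where the line through K parallel to WP meets line WE ⇒ A = (-8/3, -7/9)
2·[EAP] = 8/3, 2·[AEC] = -4/3
[EAP]:[AEC] = 8/3:-4/3 = -2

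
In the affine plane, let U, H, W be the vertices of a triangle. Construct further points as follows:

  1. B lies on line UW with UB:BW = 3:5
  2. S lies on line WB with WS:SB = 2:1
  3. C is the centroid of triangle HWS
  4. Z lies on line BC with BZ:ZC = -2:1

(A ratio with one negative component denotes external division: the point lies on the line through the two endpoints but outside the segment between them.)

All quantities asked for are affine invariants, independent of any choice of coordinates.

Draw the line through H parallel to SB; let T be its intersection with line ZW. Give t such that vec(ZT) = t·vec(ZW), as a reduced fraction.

Choose coordinates U = (0, 0), H = (1, 0), W = (0, 1).
1. B lies on line UW with UB:BW = 3:5 ⇒ B = (0, 3/8)
2. S lies on line WB with WS:SB = 2:1 ⇒ S = (0, 7/12)
3. C is the centroid of triangle HWS ⇒ C = (1/3, 19/36)
4. Z lies on line BC with BZ:ZC = -2:1 ⇒ Z = (2/3, 49/72)
through H parallel to SB: direction (0, -5/24); meets ZW at T = (1, 25/48)
T = Z + t·(W−Z) with t = -1/2

t = -1/2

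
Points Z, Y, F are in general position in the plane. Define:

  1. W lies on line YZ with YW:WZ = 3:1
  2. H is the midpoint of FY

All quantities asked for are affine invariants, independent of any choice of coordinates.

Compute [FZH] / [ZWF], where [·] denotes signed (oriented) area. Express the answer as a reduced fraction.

[FZH]:[ZWF] = 2

Choose coordinates Z = (0, 0), Y = (1, 0), F = (0, 1).
1. W lies on line YZ with YW:WZ = 3:1 ⇒ W = (1/4, 0)
2. H is the midpoint of FY ⇒ H = (1/2, 1/2)
2·[FZH] = 1/2, 2·[ZWF] = 1/4
[FZH]:[ZWF] = 1/2:1/4 = 2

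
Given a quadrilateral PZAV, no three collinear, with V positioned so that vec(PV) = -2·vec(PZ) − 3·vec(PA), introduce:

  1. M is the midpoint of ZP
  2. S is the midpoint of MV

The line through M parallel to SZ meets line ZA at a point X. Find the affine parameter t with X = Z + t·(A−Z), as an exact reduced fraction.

t = 3/13

Set P = (0, 0), Z = (1, 0), A = (0, 1), V = (-2, -3); any affine frame gives the same invariant.
1. M is the midpoint of ZP ⇒ M = (1/2, 0)
2. S is the midpoint of MV ⇒ S = (-3/4, -3/2)
through M parallel to SZ: direction (7/4, 3/2); meets ZA at X = (10/13, 3/13)
X = Z + t·(A−Z) with t = 3/13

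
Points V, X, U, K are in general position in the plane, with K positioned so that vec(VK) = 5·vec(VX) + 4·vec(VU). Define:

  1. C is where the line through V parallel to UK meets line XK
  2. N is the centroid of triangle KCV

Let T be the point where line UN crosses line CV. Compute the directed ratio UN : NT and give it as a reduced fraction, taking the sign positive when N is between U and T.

UN:NT = 2

Assign V = (0, 0), X = (1, 0), U = (0, 1), K = (5, 4) — the answer is frame-independent, so this choice is without loss of generality.
1. C is where the line through V parallel to UK meets line XK ⇒ C = (5/2, 3/2)
2. N is the centroid of triangle KCV ⇒ N = (5/2, 11/6)
line UN meets CV at T = (15/4, 9/4)
N = U + t·(T−U) with t = 2/3, so UN:NT = 2/3:1/3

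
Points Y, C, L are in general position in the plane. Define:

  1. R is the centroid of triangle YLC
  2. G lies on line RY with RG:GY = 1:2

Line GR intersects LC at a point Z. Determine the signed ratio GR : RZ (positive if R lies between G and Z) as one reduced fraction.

Assign Y = (0, 0), C = (1, 0), L = (0, 1) — the answer is frame-independent, so this choice is without loss of generality.
1. R is the centroid of triangle YLC ⇒ R = (1/3, 1/3)
2. G lies on line RY with RG:GY = 1:2 ⇒ G = (2/9, 2/9)
line GR meets LC at Z = (1/2, 1/2)
R = G + t·(Z−G) with t = 2/5, so GR:RZ = 2/5:3/5

GR:RZ = 2/3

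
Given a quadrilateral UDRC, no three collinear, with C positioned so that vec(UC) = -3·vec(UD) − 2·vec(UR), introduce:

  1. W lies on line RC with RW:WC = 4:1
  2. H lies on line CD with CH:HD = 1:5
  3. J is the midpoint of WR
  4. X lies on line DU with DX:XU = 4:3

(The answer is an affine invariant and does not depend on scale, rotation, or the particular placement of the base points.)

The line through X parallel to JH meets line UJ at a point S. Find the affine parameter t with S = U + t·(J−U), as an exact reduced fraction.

Assign U = (0, 0), D = (1, 0), R = (0, 1), C = (-3, -2) — the answer is frame-independent, so this choice is without loss of generality.
1. W lies on line RC with RW:WC = 4:1 ⇒ W = (-12/5, -7/5)
2. H lies on line CD with CH:HD = 1:5 ⇒ H = (-7/3, -5/3)
3. J is the midpoint of WR ⇒ J = (-6/5, -1/5)
4. X lies on line DU with DX:XU = 4:3 ⇒ X = (3/7, 0)
through X parallel to JH: direction (-17/15, -22/15); meets UJ at S = (396/805, 66/805)
S = U + t·(J−U) with t = -66/161

t = -66/161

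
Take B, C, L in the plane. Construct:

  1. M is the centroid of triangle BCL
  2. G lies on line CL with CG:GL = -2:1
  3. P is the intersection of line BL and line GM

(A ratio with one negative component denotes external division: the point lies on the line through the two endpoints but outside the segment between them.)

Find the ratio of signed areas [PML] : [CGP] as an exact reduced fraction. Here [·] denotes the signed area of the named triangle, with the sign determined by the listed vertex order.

Work in coordinates with B = (0, 0), C = (1, 0), L = (0, 1).
1. M is the centroid of triangle BCL ⇒ M = (1/3, 1/3)
2. G lies on line CL with CG:GL = -2:1 ⇒ G = (-1, 2)
3. P is the intersection of line BL and line GM ⇒ P = (0, 3/4)
2·[PML] = 1/12, 2·[CGP] = 1/2
[PML]:[CGP] = 1/12:1/2 = 1/6

[PML]:[CGP] = 1/6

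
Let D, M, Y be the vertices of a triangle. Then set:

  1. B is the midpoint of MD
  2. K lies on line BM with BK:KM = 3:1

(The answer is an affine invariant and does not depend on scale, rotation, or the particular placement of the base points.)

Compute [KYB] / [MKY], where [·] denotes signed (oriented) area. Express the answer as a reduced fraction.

[KYB]:[MKY] = -3

Set D = (0, 0), M = (1, 0), Y = (0, 1); any affine frame gives the same invariant.
1. B is the midpoint of MD ⇒ B = (1/2, 0)
2. K lies on line BM with BK:KM = 3:1 ⇒ K = (7/8, 0)
2·[KYB] = 3/8, 2·[MKY] = -1/8
[KYB]:[MKY] = 3/8:-1/8 = -3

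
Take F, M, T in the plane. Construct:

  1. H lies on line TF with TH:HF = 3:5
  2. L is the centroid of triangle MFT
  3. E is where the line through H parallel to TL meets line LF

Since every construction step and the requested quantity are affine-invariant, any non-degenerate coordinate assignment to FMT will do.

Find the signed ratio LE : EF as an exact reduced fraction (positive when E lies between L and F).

LE:EF = 3/5

Work in coordinates with F = (0, 0), M = (1, 0), T = (0, 1).
1. H lies on line TF with TH:HF = 3:5 ⇒ H = (0, 5/8)
2. L is the centroid of triangle MFT ⇒ L = (1/3, 1/3)
3. E is where the line through H parallel to TL meets line LF ⇒ E = (5/24, 5/24)
E = L + t·(F−L) with t = 3/8, so LE:EF = t:(1−t) = 3/8:5/8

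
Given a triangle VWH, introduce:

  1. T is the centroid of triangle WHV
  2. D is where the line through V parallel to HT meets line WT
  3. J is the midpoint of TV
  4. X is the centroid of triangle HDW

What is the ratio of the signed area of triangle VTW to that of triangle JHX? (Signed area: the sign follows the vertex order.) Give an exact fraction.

[VTW]:[JHX] = 3

Set V = (0, 0), W = (1, 0), H = (0, 1); any affine frame gives the same invariant.
1. T is the centroid of triangle WHV ⇒ T = (1/3, 1/3)
2. D is where the line through V parallel to HT meets line WT ⇒ D = (-1/3, 2/3)
3. J is the midpoint of TV ⇒ J = (1/6, 1/6)
4. X is the centroid of triangle HDW ⇒ X = (2/9, 5/9)
2·[VTW] = -1/3, 2·[JHX] = -1/9
[VTW]:[JHX] = -1/3:-1/9 = 3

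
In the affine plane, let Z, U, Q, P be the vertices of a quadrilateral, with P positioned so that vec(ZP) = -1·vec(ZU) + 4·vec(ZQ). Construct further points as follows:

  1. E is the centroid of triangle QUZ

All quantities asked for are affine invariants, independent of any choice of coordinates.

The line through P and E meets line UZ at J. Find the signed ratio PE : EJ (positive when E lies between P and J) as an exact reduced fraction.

PE:EJ = 11

Assign Z = (0, 0), U = (1, 0), Q = (0, 1), P = (-1, 4) — the answer is frame-independent, so this choice is without loss of generality.
1. E is the centroid of triangle QUZ ⇒ E = (1/3, 1/3)
line PE meets UZ at J = (5/11, 0)
E = P + t·(J−P) with t = 11/12, so PE:EJ = 11/12:1/12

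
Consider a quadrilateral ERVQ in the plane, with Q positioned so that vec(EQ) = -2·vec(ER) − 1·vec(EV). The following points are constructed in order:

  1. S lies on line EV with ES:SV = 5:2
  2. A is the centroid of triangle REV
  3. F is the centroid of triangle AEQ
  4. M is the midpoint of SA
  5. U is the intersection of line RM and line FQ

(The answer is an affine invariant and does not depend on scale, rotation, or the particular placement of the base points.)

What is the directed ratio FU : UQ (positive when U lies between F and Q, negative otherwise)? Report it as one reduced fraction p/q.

FU:UQ = -42/101

Choose coordinates E = (0, 0), R = (1, 0), V = (0, 1), Q = (-2, -1).
1. S lies on line EV with ES:SV = 5:2 ⇒ S = (0, 5/7)
2. A is the centroid of triangle REV ⇒ A = (1/3, 1/3)
3. F is the centroid of triangle AEQ ⇒ F = (-5/9, -2/9)
4. M is the midpoint of SA ⇒ M = (1/6, 11/21)
5. U is the intersection of line RM and line FQ ⇒ U = (251/531, 176/531)
U = F + t·(Q−F) with t = -42/59, so FU:UQ = t:(1−t) = -42/59:101/59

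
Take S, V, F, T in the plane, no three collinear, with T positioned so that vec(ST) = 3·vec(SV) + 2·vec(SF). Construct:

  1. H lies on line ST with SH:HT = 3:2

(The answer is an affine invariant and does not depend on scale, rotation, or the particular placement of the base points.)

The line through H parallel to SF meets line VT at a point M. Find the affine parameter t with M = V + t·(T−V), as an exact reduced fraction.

t = 2/5

Set S = (0, 0), V = (1, 0), F = (0, 1), T = (3, 2); any affine frame gives the same invariant.
1. H lies on line ST with SH:HT = 3:2 ⇒ H = (9/5, 6/5)
through H parallel to SF: direction (0, 1); meets VT at M = (9/5, 4/5)
M = V + t·(T−V) with t = 2/5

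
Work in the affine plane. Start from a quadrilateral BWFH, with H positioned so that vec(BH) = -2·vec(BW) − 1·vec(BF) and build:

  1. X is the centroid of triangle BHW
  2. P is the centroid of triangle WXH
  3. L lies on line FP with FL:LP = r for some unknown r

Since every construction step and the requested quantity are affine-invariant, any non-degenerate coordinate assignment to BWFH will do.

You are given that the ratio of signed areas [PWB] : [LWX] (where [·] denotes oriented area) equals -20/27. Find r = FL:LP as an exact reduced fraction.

r = 3/2

Set B = (0, 0), W = (1, 0), F = (0, 1), H = (-2, -1); any affine frame gives the same invariant.
1. X is the centroid of triangle BHW ⇒ X = (-1/3, -1/3)
2. P is the centroid of triangle WXH ⇒ P = (-4/9, -4/9)
3. With FL:LP = r, write λ = r/(r+1) so L = F + λ·(P−F); L is affine-linear in λ
Every point depending on L is an affine combination of L and λ-independent points, so each such coordinate is linear in λ; the λ² term in each signed area is a multiple of (P−F)×(P−F) = 0, so 2·[PWB] and 2·[LWX] are each linear in λ. Evaluating at λ=0 and λ=1:
  2·[PWB] = 4/9,   2·[LWX] = 16/9·λ − 5/3
So [PWB]:[LWX] = (4/9) / (16/9·λ − 5/3). Setting this equal to -20/27:
  4/9 = -20/27·(16/9·λ − 5/3)  ⇒  λ = 3/5
Then r = λ/(1−λ) = (3/5)/(2/5) = 3/2. Check: with r = 3/2, L = (-4/15, 2/15) and [PWB]:[LWX] = -20/27 as required.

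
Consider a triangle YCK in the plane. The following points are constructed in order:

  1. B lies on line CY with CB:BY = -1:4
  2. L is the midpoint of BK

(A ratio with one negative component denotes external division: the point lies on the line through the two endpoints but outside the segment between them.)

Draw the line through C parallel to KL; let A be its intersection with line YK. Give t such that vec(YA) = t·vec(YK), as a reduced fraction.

t = 3/4

Assign Y = (0, 0), C = (1, 0), K = (0, 1) — the answer is frame-independent, so this choice is without loss of generality.
1. B lies on line CY with CB:BY = -1:4 ⇒ B = (4/3, 0)
2. L is the midpoint of BK ⇒ L = (2/3, 1/2)
through C parallel to KL: direction (2/3, -1/2); meets YK at A = (0, 3/4)
A = Y + t·(K−Y) with t = 3/4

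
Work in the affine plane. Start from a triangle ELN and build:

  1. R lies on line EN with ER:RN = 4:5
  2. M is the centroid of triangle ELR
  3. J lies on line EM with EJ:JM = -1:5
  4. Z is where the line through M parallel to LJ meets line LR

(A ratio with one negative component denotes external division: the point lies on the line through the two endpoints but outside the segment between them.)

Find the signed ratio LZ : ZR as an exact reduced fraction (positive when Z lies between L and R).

Set E = (0, 0), L = (1, 0), N = (0, 1); any affine frame gives the same invariant.
1. R lies on line EN with ER:RN = 4:5 ⇒ R = (0, 4/9)
2. M is the centroid of triangle ELR ⇒ M = (1/3, 4/27)
3. J lies on line EM with EJ:JM = -1:5 ⇒ J = (-1/12, -1/27)
4. Z is where the line through M parallel to LJ meets line LR ⇒ Z = (9/14, 10/63)
Z = L + t·(R−L) with t = 5/14, so LZ:ZR = t:(1−t) = 5/14:9/14

LZ:ZR = 5/9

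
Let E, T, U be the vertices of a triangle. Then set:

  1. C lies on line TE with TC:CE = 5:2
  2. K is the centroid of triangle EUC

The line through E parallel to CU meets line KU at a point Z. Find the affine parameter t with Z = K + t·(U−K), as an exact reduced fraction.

t = -2

Set E = (0, 0), T = (1, 0), U = (0, 1); any affine frame gives the same invariant.
1. C lies on line TE with TC:CE = 5:2 ⇒ C = (2/7, 0)
2. K is the centroid of triangle EUC ⇒ K = (2/21, 1/3)
through E parallel to CU: direction (-2/7, 1); meets KU at Z = (2/7, -1)
Z = K + t·(U−K) with t = -2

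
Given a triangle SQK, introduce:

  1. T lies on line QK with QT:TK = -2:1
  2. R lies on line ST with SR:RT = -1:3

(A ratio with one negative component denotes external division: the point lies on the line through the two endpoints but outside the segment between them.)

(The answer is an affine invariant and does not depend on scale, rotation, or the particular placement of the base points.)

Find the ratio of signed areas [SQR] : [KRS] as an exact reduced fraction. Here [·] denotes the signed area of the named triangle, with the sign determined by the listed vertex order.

Choose coordinates S = (0, 0), Q = (1, 0), K = (0, 1).
1. T lies on line QK with QT:TK = -2:1 ⇒ T = (-1, 2)
2. R lies on line ST with SR:RT = -1:3 ⇒ R = (1/2, -1)
2·[SQR] = -1, 2·[KRS] = -1/2
[SQR]:[KRS] = -1:-1/2 = 2

[SQR]:[KRS] = 2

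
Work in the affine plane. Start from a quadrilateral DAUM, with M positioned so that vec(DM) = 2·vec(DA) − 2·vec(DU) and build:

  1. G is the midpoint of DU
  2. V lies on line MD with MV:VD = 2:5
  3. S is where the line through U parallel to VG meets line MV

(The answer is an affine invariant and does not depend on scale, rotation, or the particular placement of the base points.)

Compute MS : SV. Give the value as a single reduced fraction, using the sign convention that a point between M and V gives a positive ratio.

Assign D = (0, 0), A = (1, 0), U = (0, 1), M = (2, -2) — the answer is frame-independent, so this choice is without loss of generality.
1. G is the midpoint of DU ⇒ G = (0, 1/2)
2. V lies on line MD with MV:VD = 2:5 ⇒ V = (10/7, -10/7)
3. S is where the line through U parallel to VG meets line MV ⇒ S = (20/7, -20/7)
S = M + t·(V−M) with t = -3/2, so MS:SV = t:(1−t) = -3/2:5/2

MS:SV = -3/5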